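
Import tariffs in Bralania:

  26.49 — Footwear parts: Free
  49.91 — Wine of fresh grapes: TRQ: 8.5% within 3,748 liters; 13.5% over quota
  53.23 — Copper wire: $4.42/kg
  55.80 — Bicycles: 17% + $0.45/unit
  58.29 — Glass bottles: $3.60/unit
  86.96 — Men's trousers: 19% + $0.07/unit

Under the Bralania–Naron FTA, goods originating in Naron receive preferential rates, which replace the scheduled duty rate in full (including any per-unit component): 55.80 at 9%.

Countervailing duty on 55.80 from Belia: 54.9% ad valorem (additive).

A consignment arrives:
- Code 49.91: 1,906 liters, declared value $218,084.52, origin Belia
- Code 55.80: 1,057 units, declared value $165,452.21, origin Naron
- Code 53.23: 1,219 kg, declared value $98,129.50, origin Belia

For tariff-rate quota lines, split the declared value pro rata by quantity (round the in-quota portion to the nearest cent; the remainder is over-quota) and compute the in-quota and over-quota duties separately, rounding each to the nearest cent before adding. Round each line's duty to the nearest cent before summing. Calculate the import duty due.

Line 1 (49.91, Belia, 1,906 liters, $218,084.52):
Code 49.91 is under a tariff-rate quota (threshold 3,748 liters). Quantity 1,906 liters is within the quota, so the in-quota rate 8.5% applies to the full value.
Duty = $218,084.52 × 8.5% = $18,537.18.
Line 2 (55.80, Naron, 1,057 units, $165,452.21):
Base rate for 55.80 is 17% + $0.45/unit.
Origin Naron qualifies under the Bralania–Naron agreement and 55.80 is covered: preferential rate 9% applies instead.
The additional-duty order on 55.80 targets Belia, not Naron; it does not apply.
Duty = $165,452.21 × 9% = $14,890.70.
Line 3 (53.23, Belia, 1,219 kg, $98,129.50):
Base rate for 53.23 is $4.42/kg.
Duty = 1,219 × $4.42 = $5,387.98.
Total = $18,537.18 + $14,890.70 + $5,387.98 = $38,815.86.

$38,815.86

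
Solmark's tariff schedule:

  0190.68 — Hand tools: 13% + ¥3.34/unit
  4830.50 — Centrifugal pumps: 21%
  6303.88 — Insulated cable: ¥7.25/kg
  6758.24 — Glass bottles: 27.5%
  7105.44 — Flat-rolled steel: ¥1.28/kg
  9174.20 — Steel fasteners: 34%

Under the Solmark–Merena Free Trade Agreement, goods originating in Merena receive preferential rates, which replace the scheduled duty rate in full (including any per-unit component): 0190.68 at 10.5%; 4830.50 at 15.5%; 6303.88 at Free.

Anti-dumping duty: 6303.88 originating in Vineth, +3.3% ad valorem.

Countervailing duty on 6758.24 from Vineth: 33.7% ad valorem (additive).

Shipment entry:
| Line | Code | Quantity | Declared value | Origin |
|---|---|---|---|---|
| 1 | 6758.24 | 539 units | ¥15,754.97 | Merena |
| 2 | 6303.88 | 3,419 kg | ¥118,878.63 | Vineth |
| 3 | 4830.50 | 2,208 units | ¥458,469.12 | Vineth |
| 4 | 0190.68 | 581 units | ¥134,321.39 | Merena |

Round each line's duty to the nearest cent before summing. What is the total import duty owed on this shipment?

Line 1 (6758.24, Merena, 539 units, ¥15,754.97):
Base rate for 6758.24 is 27.5%.
Origin Merena is the FTA partner but 6758.24 is not on the preference list; base rate stands.
The additional-duty order on 6758.24 targets Vineth, not Merena; it does not apply.
Duty = ¥15,754.97 × 27.5% = ¥4,332.62.
Line 2 (6303.88, Vineth, 3,419 kg, ¥118,878.63):
Base rate for 6303.88 is ¥7.25/kg.
6303.88 has an FTA preferential rate, but origin Vineth is not Merena; base rate stands.
Additional duty on 6303.88 from Vineth: +3.3% ad valorem. Applied ad valorem rate = 3.3%.
Duty = ¥118,878.63 × 3.3% + 3,419 × ¥7.25 = ¥28,710.74.
Line 3 (4830.50, Vineth, 2,208 units, ¥458,469.12):
Base rate for 4830.50 is 21%.
4830.50 has an FTA preferential rate, but origin Vineth is not Merena; base rate stands.
Duty = ¥458,469.12 × 21% = ¥96,278.52.
Line 4 (0190.68, Merena, 581 units, ¥134,321.39):
Base rate for 0190.68 is 13% + ¥3.34/unit.
Origin Merena qualifies under the Solmark–Merena agreement and 0190.68 is covered: preferential rate 10.5% applies instead.
Duty = ¥134,321.39 × 10.5% = ¥14,103.75.
Total = ¥4,332.62 + ¥28,710.74 + ¥96,278.52 + ¥14,103.75 = ¥143,425.63.

¥143,425.63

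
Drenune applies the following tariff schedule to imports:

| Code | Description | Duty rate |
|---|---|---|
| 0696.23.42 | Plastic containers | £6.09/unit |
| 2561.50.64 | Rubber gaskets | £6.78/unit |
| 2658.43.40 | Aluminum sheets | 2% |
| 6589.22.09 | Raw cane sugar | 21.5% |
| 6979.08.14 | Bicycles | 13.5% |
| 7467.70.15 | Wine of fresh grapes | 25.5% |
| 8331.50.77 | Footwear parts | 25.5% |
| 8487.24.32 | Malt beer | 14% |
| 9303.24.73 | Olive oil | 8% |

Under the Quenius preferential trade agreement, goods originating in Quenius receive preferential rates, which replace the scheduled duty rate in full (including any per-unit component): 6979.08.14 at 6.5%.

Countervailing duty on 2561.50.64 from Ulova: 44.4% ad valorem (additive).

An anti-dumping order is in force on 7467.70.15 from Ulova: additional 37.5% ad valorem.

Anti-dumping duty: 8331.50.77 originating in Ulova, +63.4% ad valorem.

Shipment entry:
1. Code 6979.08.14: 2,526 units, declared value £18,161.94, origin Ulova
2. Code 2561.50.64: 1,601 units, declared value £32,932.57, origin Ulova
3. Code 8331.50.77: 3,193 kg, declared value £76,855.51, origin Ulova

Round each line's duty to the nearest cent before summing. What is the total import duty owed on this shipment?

Line 1 (6979.08.14, Ulova, 2,526 units, £18,161.94):
Base rate for 6979.08.14 is 13.5%.
6979.08.14 has an FTA preferential rate, but origin Ulova is not Quenius; base rate stands.
Duty = £18,161.94 × 13.5% = £2,451.86.
Line 2 (2561.50.64, Ulova, 1,601 units, £32,932.57):
Base rate for 2561.50.64 is £6.78/unit.
Additional duty on 2561.50.64 from Ulova: +44.4% ad valorem. Applied ad valorem rate = 44.4%.
Duty = £32,932.57 × 44.4% + 1,601 × £6.78 = £25,476.84.
Line 3 (8331.50.77, Ulova, 3,193 kg, £76,855.51):
Base rate for 8331.50.77 is 25.5%.
Additional duty on 8331.50.77 from Ulova: +63.4%. Applied ad valorem rate: 25.5% + 63.4% = 88.9%.
Duty = £76,855.51 × 88.9% = £68,324.55.
Total = £2,451.86 + £25,476.84 + £68,324.55 = £96,253.25.

£96,253.25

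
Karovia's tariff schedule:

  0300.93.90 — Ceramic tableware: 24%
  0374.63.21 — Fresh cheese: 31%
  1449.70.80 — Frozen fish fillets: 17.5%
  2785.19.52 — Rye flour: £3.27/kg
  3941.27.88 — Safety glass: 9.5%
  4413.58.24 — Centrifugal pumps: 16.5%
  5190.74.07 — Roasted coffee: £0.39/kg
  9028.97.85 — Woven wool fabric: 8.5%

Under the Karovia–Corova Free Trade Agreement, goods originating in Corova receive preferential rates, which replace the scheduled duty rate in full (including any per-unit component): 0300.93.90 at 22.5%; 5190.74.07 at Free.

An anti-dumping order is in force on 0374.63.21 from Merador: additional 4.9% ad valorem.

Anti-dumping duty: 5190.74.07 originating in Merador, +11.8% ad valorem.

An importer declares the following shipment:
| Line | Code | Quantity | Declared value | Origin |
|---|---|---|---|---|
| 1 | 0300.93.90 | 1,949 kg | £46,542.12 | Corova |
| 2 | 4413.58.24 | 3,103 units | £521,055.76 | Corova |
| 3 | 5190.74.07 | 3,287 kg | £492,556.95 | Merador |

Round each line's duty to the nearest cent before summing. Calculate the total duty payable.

£155,849.83

Line 1 (0300.93.90, Corova, 1,949 kg, £46,542.12):
Base rate for 0300.93.90 is 24%.
Origin Corova qualifies under the Karovia–Corova agreement and 0300.93.90 is covered: preferential rate 22.5% applies instead.
Duty = £46,542.12 × 22.5% = £10,471.98.
Line 2 (4413.58.24, Corova, 3,103 units, £521,055.76):
Base rate for 4413.58.24 is 16.5%.
Origin Corova is the FTA partner but 4413.58.24 is not on the preference list; base rate stands.
Duty = £521,055.76 × 16.5% = £85,974.20.
Line 3 (5190.74.07, Merador, 3,287 kg, £492,556.95):
Base rate for 5190.74.07 is £0.39/kg.
5190.74.07 has an FTA preferential rate, but origin Merador is not Corova; base rate stands.
Additional duty on 5190.74.07 from Merador: +11.8% ad valorem. Applied ad valorem rate = 11.8%.
Duty = £492,556.95 × 11.8% + 3,287 × £0.39 = £59,403.65.
Total = £10,471.98 + £85,974.20 + £59,403.65 = £155,849.83.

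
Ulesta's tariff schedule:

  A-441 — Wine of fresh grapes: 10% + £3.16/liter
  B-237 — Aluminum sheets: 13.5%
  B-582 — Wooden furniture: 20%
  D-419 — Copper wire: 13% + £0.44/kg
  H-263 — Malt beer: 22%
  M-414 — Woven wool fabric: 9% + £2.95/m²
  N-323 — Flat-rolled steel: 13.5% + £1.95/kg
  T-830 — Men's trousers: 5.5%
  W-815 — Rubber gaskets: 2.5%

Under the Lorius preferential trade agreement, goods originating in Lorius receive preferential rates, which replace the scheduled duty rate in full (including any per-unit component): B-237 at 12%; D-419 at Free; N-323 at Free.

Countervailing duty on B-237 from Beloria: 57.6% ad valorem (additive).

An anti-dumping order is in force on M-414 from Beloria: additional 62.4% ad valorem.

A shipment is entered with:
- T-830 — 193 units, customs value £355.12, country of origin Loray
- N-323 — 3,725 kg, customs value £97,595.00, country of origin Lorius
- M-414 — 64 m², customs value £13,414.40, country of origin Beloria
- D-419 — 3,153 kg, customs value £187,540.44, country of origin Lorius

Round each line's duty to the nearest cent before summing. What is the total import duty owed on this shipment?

Line 1 (T-830, Loray, 193 units, £355.12):
Base rate for T-830 is 5.5%.
Duty = £355.12 × 5.5% = £19.53.
Line 2 (N-323, Lorius, 3,725 kg, £97,595.00):
Base rate for N-323 is 13.5% + £1.95/kg.
Origin Lorius qualifies under the Ulesta–Lorius agreement and N-323 is covered: preferential rate Free applies instead.
Duty = £97,595.00 × 0% = £0.00.
Line 3 (M-414, Beloria, 64 m², £13,414.40):
Base rate for M-414 is 9% + £2.95/m².
Additional duty on M-414 from Beloria: +62.4%. Applied ad valorem rate: 9% + 62.4% = 71.4%.
Duty = £13,414.40 × 71.4% + 64 × £2.95 = £9,766.68.
Line 4 (D-419, Lorius, 3,153 kg, £187,540.44):
Base rate for D-419 is 13% + £0.44/kg.
Origin Lorius qualifies under the Ulesta–Lorius agreement and D-419 is covered: preferential rate Free applies instead.
Duty = £187,540.44 × 0% = £0.00.
Total = £19.53 + £0.00 + £9,766.68 + £0.00 = £9,786.21.

£9,786.21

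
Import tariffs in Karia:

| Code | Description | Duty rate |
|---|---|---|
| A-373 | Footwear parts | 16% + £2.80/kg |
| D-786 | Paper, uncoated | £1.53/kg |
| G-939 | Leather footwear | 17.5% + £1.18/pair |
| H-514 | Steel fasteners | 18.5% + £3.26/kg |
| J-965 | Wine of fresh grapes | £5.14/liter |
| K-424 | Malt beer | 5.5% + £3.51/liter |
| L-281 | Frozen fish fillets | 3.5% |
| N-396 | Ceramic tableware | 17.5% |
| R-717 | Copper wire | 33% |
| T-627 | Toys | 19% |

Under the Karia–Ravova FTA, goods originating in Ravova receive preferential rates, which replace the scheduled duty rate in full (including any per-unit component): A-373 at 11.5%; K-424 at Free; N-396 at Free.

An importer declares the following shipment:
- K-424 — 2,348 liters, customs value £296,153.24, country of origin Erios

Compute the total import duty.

£24,529.91

Line 1 (K-424, Erios, 2,348 liters, £296,153.24):
Base rate for K-424 is 5.5% + £3.51/liter.
K-424 has an FTA preferential rate, but origin Erios is not Ravova; base rate stands.
Duty = £296,153.24 × 5.5% + 2,348 × £3.51 = £24,529.91.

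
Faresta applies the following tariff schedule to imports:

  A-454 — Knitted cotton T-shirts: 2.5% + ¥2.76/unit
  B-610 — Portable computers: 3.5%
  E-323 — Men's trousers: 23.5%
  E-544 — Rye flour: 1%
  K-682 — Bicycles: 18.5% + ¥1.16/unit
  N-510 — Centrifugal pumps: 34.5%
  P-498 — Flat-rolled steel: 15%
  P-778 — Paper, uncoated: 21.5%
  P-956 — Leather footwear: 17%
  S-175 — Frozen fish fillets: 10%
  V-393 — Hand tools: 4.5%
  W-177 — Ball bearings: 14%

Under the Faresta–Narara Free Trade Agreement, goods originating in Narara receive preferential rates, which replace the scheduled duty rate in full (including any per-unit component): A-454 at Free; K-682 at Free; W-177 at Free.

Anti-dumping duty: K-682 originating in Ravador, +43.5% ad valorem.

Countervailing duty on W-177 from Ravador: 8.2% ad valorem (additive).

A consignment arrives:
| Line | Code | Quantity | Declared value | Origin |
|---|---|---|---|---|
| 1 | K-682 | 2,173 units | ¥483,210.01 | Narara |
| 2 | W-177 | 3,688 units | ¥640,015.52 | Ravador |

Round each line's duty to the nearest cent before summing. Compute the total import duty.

¥142,083.45

Line 1 (K-682, Narara, 2,173 units, ¥483,210.01):
Base rate for K-682 is 18.5% + ¥1.16/unit.
Origin Narara qualifies under the Faresta–Narara agreement and K-682 is covered: preferential rate Free applies instead.
The additional-duty order on K-682 targets Ravador, not Narara; it does not apply.
Duty = ¥483,210.01 × 0% = ¥0.00.
Line 2 (W-177, Ravador, 3,688 units, ¥640,015.52):
Base rate for W-177 is 14%.
W-177 has an FTA preferential rate, but origin Ravador is not Narara; base rate stands.
Additional duty on W-177 from Ravador: +8.2%. Applied ad valorem rate: 14% + 8.2% = 22.2%.
Duty = ¥640,015.52 × 22.2% = ¥142,083.45.
Total = ¥0.00 + ¥142,083.45 = ¥142,083.45.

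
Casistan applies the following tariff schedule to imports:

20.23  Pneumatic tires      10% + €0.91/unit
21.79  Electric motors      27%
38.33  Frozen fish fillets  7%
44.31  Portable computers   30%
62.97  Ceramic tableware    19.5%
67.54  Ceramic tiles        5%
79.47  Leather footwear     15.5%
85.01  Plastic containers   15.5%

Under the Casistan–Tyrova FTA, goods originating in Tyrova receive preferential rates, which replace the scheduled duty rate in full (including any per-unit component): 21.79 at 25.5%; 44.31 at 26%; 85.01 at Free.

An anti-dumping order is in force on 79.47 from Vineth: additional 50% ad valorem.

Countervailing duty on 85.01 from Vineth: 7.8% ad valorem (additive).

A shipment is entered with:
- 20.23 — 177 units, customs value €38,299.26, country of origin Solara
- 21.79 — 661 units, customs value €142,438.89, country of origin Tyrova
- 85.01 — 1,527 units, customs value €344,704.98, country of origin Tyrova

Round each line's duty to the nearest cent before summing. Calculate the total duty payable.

€40,312.92

Line 1 (20.23, Solara, 177 units, €38,299.26):
Base rate for 20.23 is 10% + €0.91/unit.
Duty = €38,299.26 × 10% + 177 × €0.91 = €3,991.00.
Line 2 (21.79, Tyrova, 661 units, €142,438.89):
Base rate for 21.79 is 27%.
Origin Tyrova qualifies under the Casistan–Tyrova agreement and 21.79 is covered: preferential rate 25.5% applies instead.
Duty = €142,438.89 × 25.5% = €36,321.92.
Line 3 (85.01, Tyrova, 1,527 units, €344,704.98):
Base rate for 85.01 is 15.5%.
Origin Tyrova qualifies under the Casistan–Tyrova agreement and 85.01 is covered: preferential rate Free applies instead.
The additional-duty order on 85.01 targets Vineth, not Tyrova; it does not apply.
Duty = €344,704.98 × 0% = €0.00.
Total = €3,991.00 + €36,321.92 + €0.00 = €40,312.92.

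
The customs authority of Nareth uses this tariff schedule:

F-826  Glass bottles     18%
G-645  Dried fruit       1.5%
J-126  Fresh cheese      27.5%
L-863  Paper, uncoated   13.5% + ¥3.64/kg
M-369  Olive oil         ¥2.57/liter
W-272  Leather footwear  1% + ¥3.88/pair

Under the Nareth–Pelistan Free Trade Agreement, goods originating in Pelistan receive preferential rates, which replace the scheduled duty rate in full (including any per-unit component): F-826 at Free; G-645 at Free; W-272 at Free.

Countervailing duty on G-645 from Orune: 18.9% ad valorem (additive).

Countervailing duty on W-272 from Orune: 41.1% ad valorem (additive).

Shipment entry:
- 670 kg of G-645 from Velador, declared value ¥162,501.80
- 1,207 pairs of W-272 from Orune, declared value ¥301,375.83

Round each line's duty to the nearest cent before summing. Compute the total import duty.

¥133,999.91

Line 1 (G-645, Velador, 670 kg, ¥162,501.80):
Base rate for G-645 is 1.5%.
G-645 has an FTA preferential rate, but origin Velador is not Pelistan; base rate stands.
The additional-duty order on G-645 targets Orune, not Velador; it does not apply.
Duty = ¥162,501.80 × 1.5% = ¥2,437.53.
Line 2 (W-272, Orune, 1,207 pairs, ¥301,375.83):
Base rate for W-272 is 1% + ¥3.88/pair.
W-272 has an FTA preferential rate, but origin Orune is not Pelistan; base rate stands.
Additional duty on W-272 from Orune: +41.1%. Applied ad valorem rate: 1% + 41.1% = 42.1%.
Duty = ¥301,375.83 × 42.1% + 1,207 × ¥3.88 = ¥131,562.38.
Total = ¥2,437.53 + ¥131,562.38 = ¥133,999.91.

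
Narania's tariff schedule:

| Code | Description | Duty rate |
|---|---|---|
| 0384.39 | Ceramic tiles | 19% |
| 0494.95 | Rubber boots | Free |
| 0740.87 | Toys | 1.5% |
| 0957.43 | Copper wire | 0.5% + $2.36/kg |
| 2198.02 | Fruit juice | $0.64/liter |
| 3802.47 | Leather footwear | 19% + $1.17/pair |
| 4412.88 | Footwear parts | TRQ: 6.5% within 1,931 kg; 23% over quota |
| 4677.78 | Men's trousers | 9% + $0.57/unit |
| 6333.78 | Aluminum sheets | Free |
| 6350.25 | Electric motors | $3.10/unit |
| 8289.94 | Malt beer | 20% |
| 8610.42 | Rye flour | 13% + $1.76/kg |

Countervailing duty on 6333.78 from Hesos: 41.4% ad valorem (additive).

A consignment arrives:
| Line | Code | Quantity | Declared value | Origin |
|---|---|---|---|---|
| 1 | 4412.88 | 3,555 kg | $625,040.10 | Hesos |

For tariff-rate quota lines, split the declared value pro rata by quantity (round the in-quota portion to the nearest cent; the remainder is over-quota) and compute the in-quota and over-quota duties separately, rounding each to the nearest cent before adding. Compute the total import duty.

Line 1 (4412.88, Hesos, 3,555 kg, $625,040.10):
Code 4412.88 is under a tariff-rate quota (threshold 1,931 kg). In-quota: 1,931 kg at 6.5%; over-quota: 1,624 kg at 23%.
Pro-rata value split: in-quota = $625,040.10 × 1,931/3,555 = $339,508.42; over-quota = $625,040.10 − $339,508.42 = $285,531.68.
In-quota duty = $339,508.42 × 6.5% = $22,068.05. Over-quota duty = $285,531.68 × 23% = $65,672.29.
Line duty = $22,068.05 + $65,672.29 = $87,740.34.

$87,740.34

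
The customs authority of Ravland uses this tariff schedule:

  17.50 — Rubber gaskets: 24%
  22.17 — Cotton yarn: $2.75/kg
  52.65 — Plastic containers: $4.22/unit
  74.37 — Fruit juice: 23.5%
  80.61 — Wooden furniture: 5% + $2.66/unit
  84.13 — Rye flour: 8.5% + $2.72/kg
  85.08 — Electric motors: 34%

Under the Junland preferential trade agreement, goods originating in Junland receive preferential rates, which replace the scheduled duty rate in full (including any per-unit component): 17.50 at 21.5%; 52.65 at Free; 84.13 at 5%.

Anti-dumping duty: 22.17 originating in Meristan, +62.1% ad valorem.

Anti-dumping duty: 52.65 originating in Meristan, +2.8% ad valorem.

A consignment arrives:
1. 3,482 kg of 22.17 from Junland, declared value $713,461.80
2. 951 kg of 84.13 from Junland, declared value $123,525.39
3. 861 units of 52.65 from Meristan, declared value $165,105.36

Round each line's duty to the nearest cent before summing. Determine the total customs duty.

Line 1 (22.17, Junland, 3,482 kg, $713,461.80):
Base rate for 22.17 is $2.75/kg.
Origin Junland is the FTA partner but 22.17 is not on the preference list; base rate stands.
The additional-duty order on 22.17 targets Meristan, not Junland; it does not apply.
Duty = 3,482 × $2.75 = $9,575.50.
Line 2 (84.13, Junland, 951 kg, $123,525.39):
Base rate for 84.13 is 8.5% + $2.72/kg.
Origin Junland qualifies under the Ravland–Junland agreement and 84.13 is covered: preferential rate 5% applies instead.
Duty = $123,525.39 × 5% = $6,176.27.
Line 3 (52.65, Meristan, 861 units, $165,105.36):
Base rate for 52.65 is $4.22/unit.
52.65 has an FTA preferential rate, but origin Meristan is not Junland; base rate stands.
Additional duty on 52.65 from Meristan: +2.8% ad valorem. Applied ad valorem rate = 2.8%.
Duty = $165,105.36 × 2.8% + 861 × $4.22 = $8,256.37.
Total = $9,575.50 + $6,176.27 + $8,256.37 = $24,008.14.

$24,008.14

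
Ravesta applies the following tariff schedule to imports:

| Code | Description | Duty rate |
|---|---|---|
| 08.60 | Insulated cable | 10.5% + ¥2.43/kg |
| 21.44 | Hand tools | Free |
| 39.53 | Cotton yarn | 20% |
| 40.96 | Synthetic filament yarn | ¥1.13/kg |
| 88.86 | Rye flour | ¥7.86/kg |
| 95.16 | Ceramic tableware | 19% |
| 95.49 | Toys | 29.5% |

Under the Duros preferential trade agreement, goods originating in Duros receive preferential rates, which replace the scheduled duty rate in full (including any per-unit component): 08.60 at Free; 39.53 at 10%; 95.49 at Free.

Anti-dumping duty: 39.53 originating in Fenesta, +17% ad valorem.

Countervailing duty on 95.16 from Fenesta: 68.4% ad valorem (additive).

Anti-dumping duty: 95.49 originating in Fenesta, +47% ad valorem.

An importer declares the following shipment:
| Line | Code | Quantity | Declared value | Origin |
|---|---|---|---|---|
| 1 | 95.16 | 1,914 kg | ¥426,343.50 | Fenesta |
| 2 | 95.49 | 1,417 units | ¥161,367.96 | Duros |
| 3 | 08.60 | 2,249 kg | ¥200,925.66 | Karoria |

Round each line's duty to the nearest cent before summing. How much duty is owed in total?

Line 1 (95.16, Fenesta, 1,914 kg, ¥426,343.50):
Base rate for 95.16 is 19%.
Additional duty on 95.16 from Fenesta: +68.4%. Applied ad valorem rate: 19% + 68.4% = 87.4%.
Duty = ¥426,343.50 × 87.4% = ¥372,624.22.
Line 2 (95.49, Duros, 1,417 units, ¥161,367.96):
Base rate for 95.49 is 29.5%.
Origin Duros qualifies under the Ravesta–Duros agreement and 95.49 is covered: preferential rate Free applies instead.
The additional-duty order on 95.49 targets Fenesta, not Duros; it does not apply.
Duty = ¥161,367.96 × 0% = ¥0.00.
Line 3 (08.60, Karoria, 2,249 kg, ¥200,925.66):
Base rate for 08.60 is 10.5% + ¥2.43/kg.
08.60 has an FTA preferential rate, but origin Karoria is not Duros; base rate stands.
Duty = ¥200,925.66 × 10.5% + 2,249 × ¥2.43 = ¥26,562.26.
Total = ¥372,624.22 + ¥0.00 + ¥26,562.26 = ¥399,186.48.

¥399,186.48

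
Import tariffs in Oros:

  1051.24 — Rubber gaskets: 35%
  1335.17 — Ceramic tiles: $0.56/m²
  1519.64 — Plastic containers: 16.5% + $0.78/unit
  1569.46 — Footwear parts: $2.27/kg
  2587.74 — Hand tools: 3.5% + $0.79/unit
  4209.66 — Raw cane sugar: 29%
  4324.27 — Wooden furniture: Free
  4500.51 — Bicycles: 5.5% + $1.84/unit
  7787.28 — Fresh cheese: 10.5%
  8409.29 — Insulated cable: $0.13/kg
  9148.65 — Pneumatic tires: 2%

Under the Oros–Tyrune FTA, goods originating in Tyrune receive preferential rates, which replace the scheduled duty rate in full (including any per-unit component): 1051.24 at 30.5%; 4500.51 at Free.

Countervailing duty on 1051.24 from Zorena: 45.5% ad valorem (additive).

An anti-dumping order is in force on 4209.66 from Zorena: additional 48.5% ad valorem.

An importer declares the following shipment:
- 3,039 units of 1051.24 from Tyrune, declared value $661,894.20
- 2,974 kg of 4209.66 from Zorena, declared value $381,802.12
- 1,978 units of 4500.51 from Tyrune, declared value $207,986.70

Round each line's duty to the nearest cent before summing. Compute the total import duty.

Line 1 (1051.24, Tyrune, 3,039 units, $661,894.20):
Base rate for 1051.24 is 35%.
Origin Tyrune qualifies under the Oros–Tyrune agreement and 1051.24 is covered: preferential rate 30.5% applies instead.
The additional-duty order on 1051.24 targets Zorena, not Tyrune; it does not apply.
Duty = $661,894.20 × 30.5% = $201,877.73.
Line 2 (4209.66, Zorena, 2,974 kg, $381,802.12):
Base rate for 4209.66 is 29%.
Additional duty on 4209.66 from Zorena: +48.5%. Applied ad valorem rate: 29% + 48.5% = 77.5%.
Duty = $381,802.12 × 77.5% = $295,896.64.
Line 3 (4500.51, Tyrune, 1,978 units, $207,986.70):
Base rate for 4500.51 is 5.5% + $1.84/unit.
Origin Tyrune qualifies under the Oros–Tyrune agreement and 4500.51 is covered: preferential rate Free applies instead.
Duty = $207,986.70 × 0% = $0.00.
Total = $201,877.73 + $295,896.64 + $0.00 = $497,774.37.

$497,774.37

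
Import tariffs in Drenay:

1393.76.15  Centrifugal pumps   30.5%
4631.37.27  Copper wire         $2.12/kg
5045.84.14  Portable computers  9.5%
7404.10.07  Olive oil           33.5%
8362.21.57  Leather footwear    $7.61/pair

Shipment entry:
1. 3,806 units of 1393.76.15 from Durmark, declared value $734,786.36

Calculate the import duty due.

$224,109.84

Line 1 (1393.76.15, Durmark, 3,806 units, $734,786.36):
Base rate for 1393.76.15 is 30.5%.
Duty = $734,786.36 × 30.5% = $224,109.84.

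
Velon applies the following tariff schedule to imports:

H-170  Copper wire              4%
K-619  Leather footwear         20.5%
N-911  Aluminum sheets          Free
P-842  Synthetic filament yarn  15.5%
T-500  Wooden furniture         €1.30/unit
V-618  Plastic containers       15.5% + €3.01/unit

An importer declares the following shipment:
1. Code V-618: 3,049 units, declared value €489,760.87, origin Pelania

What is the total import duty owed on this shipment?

€85,090.42

Line 1 (V-618, Pelania, 3,049 units, €489,760.87):
Base rate for V-618 is 15.5% + €3.01/unit.
Duty = €489,760.87 × 15.5% + 3,049 × €3.01 = €85,090.42.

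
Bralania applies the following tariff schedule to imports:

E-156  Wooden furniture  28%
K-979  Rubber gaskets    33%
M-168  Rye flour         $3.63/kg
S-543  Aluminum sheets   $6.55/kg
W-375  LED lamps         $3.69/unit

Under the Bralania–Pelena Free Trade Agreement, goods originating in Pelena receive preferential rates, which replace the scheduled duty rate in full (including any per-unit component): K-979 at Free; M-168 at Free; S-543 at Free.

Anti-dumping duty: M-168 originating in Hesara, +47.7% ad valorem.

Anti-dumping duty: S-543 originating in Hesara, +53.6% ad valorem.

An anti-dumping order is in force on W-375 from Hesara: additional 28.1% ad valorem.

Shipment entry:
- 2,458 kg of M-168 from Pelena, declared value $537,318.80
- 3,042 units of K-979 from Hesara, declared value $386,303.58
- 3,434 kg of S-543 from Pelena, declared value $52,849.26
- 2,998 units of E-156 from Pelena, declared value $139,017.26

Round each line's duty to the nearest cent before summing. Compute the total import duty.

Line 1 (M-168, Pelena, 2,458 kg, $537,318.80):
Base rate for M-168 is $3.63/kg.
Origin Pelena qualifies under the Bralania–Pelena agreement and M-168 is covered: preferential rate Free applies instead.
The additional-duty order on M-168 targets Hesara, not Pelena; it does not apply.
Duty = $537,318.80 × 0% = $0.00.
Line 2 (K-979, Hesara, 3,042 units, $386,303.58):
Base rate for K-979 is 33%.
K-979 has an FTA preferential rate, but origin Hesara is not Pelena; base rate stands.
Duty = $386,303.58 × 33% = $127,480.18.
Line 3 (S-543, Pelena, 3,434 kg, $52,849.26):
Base rate for S-543 is $6.55/kg.
Origin Pelena qualifies under the Bralania–Pelena agreement and S-543 is covered: preferential rate Free applies instead.
The additional-duty order on S-543 targets Hesara, not Pelena; it does not apply.
Duty = $52,849.26 × 0% = $0.00.
Line 4 (E-156, Pelena, 2,998 units, $139,017.26):
Base rate for E-156 is 28%.
Origin Pelena is the FTA partner but E-156 is not on the preference list; base rate stands.
Duty = $139,017.26 × 28% = $38,924.83.
Total = $0.00 + $127,480.18 + $0.00 + $38,924.83 = $166,405.01.

$166,405.01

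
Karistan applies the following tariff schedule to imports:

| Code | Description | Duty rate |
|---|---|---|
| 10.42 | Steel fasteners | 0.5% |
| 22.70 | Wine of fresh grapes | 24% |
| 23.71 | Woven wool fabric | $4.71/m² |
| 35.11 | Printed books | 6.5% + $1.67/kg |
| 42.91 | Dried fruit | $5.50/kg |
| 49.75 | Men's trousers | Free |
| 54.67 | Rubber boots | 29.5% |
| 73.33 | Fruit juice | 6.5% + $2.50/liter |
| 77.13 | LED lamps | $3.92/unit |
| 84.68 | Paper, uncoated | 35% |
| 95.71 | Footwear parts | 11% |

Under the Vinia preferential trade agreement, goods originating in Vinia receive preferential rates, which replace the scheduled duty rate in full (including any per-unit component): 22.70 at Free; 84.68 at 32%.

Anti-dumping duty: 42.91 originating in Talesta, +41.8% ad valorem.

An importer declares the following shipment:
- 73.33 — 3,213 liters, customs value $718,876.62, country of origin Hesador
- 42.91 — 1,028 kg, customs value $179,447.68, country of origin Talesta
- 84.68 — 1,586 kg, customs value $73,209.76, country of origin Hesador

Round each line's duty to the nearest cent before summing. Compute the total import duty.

$161,046.03

Line 1 (73.33, Hesador, 3,213 liters, $718,876.62):
Base rate for 73.33 is 6.5% + $2.50/liter.
Duty = $718,876.62 × 6.5% + 3,213 × $2.50 = $54,759.48.
Line 2 (42.91, Talesta, 1,028 kg, $179,447.68):
Base rate for 42.91 is $5.50/kg.
Additional duty on 42.91 from Talesta: +41.8% ad valorem. Applied ad valorem rate = 41.8%.
Duty = $179,447.68 × 41.8% + 1,028 × $5.50 = $80,663.13.
Line 3 (84.68, Hesador, 1,586 kg, $73,209.76):
Base rate for 84.68 is 35%.
84.68 has an FTA preferential rate, but origin Hesador is not Vinia; base rate stands.
Duty = $73,209.76 × 35% = $25,623.42.
Total = $54,759.48 + $80,663.13 + $25,623.42 = $161,046.03.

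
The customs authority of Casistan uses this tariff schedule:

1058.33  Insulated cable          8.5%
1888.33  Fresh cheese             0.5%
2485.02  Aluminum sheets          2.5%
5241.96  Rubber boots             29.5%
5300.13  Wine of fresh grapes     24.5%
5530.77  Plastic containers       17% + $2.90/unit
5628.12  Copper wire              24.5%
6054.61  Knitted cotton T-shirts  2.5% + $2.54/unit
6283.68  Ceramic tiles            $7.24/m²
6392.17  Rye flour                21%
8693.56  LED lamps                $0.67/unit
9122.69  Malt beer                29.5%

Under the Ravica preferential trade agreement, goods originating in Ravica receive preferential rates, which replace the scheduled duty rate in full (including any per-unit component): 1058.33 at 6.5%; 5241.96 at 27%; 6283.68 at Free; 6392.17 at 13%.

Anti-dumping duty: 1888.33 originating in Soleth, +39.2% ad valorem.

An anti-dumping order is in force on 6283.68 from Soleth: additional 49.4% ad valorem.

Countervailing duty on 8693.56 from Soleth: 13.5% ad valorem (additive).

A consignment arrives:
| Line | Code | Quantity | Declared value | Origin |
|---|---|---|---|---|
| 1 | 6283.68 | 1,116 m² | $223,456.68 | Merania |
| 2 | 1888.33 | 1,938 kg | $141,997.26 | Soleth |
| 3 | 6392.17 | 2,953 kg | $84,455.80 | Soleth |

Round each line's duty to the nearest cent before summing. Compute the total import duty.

Line 1 (6283.68, Merania, 1,116 m², $223,456.68):
Base rate for 6283.68 is $7.24/m².
6283.68 has an FTA preferential rate, but origin Merania is not Ravica; base rate stands.
The additional-duty order on 6283.68 targets Soleth, not Merania; it does not apply.
Duty = 1,116 × $7.24 = $8,079.84.
Line 2 (1888.33, Soleth, 1,938 kg, $141,997.26):
Base rate for 1888.33 is 0.5%.
Additional duty on 1888.33 from Soleth: +39.2%. Applied ad valorem rate: 0.5% + 39.2% = 39.7%.
Duty = $141,997.26 × 39.7% = $56,372.91.
Line 3 (6392.17, Soleth, 2,953 kg, $84,455.80):
Base rate for 6392.17 is 21%.
6392.17 has an FTA preferential rate, but origin Soleth is not Ravica; base rate stands.
Duty = $84,455.80 × 21% = $17,735.72.
Total = $8,079.84 + $56,372.91 + $17,735.72 = $82,188.47.

$82,188.47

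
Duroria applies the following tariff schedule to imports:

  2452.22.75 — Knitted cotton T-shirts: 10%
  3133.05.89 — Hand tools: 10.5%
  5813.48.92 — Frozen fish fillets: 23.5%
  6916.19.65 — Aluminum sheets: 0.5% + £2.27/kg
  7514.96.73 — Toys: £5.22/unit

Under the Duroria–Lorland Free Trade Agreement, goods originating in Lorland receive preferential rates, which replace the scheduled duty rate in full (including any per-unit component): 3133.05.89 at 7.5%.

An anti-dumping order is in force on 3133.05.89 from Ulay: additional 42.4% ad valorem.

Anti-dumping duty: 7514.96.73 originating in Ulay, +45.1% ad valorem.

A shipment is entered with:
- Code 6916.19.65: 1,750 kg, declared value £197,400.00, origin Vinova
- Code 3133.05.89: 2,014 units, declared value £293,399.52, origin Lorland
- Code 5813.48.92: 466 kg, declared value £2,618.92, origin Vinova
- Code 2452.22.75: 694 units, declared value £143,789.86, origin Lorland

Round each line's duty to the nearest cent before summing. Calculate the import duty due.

Line 1 (6916.19.65, Vinova, 1,750 kg, £197,400.00):
Base rate for 6916.19.65 is 0.5% + £2.27/kg.
Duty = £197,400.00 × 0.5% + 1,750 × £2.27 = £4,959.50.
Line 2 (3133.05.89, Lorland, 2,014 units, £293,399.52):
Base rate for 3133.05.89 is 10.5%.
Origin Lorland qualifies under the Duroria–Lorland agreement and 3133.05.89 is covered: preferential rate 7.5% applies instead.
The additional-duty order on 3133.05.89 targets Ulay, not Lorland; it does not apply.
Duty = £293,399.52 × 7.5% = £22,004.96.
Line 3 (5813.48.92, Vinova, 466 kg, £2,618.92):
Base rate for 5813.48.92 is 23.5%.
Duty = £2,618.92 × 23.5% = £615.45.
Line 4 (2452.22.75, Lorland, 694 units, £143,789.86):
Base rate for 2452.22.75 is 10%.
Origin Lorland is the FTA partner but 2452.22.75 is not on the preference list; base rate stands.
Duty = £143,789.86 × 10% = £14,378.99.
Total = £4,959.50 + £22,004.96 + £615.45 + £14,378.99 = £41,958.90.

£41,958.90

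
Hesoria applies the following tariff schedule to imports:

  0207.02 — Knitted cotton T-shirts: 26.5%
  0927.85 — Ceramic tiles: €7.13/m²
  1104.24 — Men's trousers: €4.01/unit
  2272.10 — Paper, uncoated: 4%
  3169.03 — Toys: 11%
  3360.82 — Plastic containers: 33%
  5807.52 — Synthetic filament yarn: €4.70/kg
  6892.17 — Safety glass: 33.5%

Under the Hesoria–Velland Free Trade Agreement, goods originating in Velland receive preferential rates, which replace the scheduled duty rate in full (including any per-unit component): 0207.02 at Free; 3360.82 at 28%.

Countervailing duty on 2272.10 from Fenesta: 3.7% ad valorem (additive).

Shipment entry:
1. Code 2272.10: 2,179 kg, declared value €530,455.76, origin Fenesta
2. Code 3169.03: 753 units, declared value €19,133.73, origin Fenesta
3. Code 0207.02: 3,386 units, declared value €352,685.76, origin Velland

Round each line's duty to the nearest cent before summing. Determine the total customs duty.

Line 1 (2272.10, Fenesta, 2,179 kg, €530,455.76):
Base rate for 2272.10 is 4%.
Additional duty on 2272.10 from Fenesta: +3.7%. Applied ad valorem rate: 4% + 3.7% = 7.7%.
Duty = €530,455.76 × 7.7% = €40,845.09.
Line 2 (3169.03, Fenesta, 753 units, €19,133.73):
Base rate for 3169.03 is 11%.
Duty = €19,133.73 × 11% = €2,104.71.
Line 3 (0207.02, Velland, 3,386 units, €352,685.76):
Base rate for 0207.02 is 26.5%.
Origin Velland qualifies under the Hesoria–Velland agreement and 0207.02 is covered: preferential rate Free applies instead.
Duty = €352,685.76 × 0% = €0.00.
Total = €40,845.09 + €2,104.71 + €0.00 = €42,949.80.

€42,949.80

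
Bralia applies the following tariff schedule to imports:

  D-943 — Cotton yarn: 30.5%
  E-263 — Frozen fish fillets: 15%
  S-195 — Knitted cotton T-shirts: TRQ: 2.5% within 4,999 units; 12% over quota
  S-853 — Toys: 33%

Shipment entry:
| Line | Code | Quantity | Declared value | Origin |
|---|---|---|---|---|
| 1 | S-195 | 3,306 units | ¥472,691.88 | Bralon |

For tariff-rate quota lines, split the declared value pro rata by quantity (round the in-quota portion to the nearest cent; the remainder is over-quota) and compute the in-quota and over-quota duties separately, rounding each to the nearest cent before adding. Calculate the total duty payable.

¥11,817.30

Line 1 (S-195, Bralon, 3,306 units, ¥472,691.88):
Code S-195 is under a tariff-rate quota (threshold 4,999 units). Quantity 3,306 units is within the quota, so the in-quota rate 2.5% applies to the full value.
Duty = ¥472,691.88 × 2.5% = ¥11,817.30.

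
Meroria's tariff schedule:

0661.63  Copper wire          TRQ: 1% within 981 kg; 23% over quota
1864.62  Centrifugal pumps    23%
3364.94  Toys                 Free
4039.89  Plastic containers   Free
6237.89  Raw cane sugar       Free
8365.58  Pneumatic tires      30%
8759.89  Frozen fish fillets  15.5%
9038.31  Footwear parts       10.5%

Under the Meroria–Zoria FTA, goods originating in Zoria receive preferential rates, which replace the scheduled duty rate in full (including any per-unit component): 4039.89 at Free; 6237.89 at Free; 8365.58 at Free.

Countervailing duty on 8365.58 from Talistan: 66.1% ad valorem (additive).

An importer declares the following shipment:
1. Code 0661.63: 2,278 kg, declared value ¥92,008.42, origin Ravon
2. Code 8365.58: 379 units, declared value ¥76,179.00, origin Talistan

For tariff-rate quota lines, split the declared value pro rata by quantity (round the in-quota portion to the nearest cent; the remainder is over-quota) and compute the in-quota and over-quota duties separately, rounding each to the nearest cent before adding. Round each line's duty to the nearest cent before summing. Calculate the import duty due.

Line 1 (0661.63, Ravon, 2,278 kg, ¥92,008.42):
Code 0661.63 is under a tariff-rate quota (threshold 981 kg). In-quota: 981 kg at 1%; over-quota: 1,297 kg at 23%.
Pro-rata value split: in-quota = ¥92,008.42 × 981/2,278 = ¥39,622.59; over-quota = ¥92,008.42 − ¥39,622.59 = ¥52,385.83.
In-quota duty = ¥39,622.59 × 1% = ¥396.23. Over-quota duty = ¥52,385.83 × 23% = ¥12,048.74.
Line duty = ¥396.23 + ¥12,048.74 = ¥12,444.97.
Line 2 (8365.58, Talistan, 379 units, ¥76,179.00):
Base rate for 8365.58 is 30%.
8365.58 has an FTA preferential rate, but origin Talistan is not Zoria; base rate stands.
Additional duty on 8365.58 from Talistan: +66.1%. Applied ad valorem rate: 30% + 66.1% = 96.1%.
Duty = ¥76,179.00 × 96.1% = ¥73,208.02.
Total = ¥12,444.97 + ¥73,208.02 = ¥85,652.99.

¥85,652.99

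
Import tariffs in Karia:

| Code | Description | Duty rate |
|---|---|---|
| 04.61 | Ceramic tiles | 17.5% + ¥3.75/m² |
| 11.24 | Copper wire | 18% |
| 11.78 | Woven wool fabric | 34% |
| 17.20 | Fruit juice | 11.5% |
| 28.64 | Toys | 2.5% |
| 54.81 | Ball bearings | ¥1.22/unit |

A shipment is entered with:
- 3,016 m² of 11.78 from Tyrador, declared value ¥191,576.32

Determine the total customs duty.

Line 1 (11.78, Tyrador, 3,016 m², ¥191,576.32):
Base rate for 11.78 is 34%.
Duty = ¥191,576.32 × 34% = ¥65,135.95.

¥65,135.95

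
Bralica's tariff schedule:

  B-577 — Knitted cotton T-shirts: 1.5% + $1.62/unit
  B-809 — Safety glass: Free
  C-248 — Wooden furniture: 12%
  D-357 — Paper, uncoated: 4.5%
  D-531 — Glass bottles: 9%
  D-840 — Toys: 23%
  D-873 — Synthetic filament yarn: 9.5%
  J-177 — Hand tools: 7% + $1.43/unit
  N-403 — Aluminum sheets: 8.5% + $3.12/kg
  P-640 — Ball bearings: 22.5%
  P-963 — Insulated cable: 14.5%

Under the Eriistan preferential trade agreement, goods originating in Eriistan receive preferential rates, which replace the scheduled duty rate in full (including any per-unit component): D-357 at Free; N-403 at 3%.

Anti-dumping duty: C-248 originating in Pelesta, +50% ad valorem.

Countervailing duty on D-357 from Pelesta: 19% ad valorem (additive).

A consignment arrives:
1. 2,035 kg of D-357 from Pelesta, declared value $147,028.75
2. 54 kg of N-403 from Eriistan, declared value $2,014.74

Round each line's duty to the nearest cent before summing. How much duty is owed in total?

Line 1 (D-357, Pelesta, 2,035 kg, $147,028.75):
Base rate for D-357 is 4.5%.
D-357 has an FTA preferential rate, but origin Pelesta is not Eriistan; base rate stands.
Additional duty on D-357 from Pelesta: +19%. Applied ad valorem rate: 4.5% + 19% = 23.5%.
Duty = $147,028.75 × 23.5% = $34,551.76.
Line 2 (N-403, Eriistan, 54 kg, $2,014.74):
Base rate for N-403 is 8.5% + $3.12/kg.
Origin Eriistan qualifies under the Bralica–Eriistan agreement and N-403 is covered: preferential rate 3% applies instead.
Duty = $2,014.74 × 3% = $60.44.
Total = $34,551.76 + $60.44 = $34,612.20.

$34,612.20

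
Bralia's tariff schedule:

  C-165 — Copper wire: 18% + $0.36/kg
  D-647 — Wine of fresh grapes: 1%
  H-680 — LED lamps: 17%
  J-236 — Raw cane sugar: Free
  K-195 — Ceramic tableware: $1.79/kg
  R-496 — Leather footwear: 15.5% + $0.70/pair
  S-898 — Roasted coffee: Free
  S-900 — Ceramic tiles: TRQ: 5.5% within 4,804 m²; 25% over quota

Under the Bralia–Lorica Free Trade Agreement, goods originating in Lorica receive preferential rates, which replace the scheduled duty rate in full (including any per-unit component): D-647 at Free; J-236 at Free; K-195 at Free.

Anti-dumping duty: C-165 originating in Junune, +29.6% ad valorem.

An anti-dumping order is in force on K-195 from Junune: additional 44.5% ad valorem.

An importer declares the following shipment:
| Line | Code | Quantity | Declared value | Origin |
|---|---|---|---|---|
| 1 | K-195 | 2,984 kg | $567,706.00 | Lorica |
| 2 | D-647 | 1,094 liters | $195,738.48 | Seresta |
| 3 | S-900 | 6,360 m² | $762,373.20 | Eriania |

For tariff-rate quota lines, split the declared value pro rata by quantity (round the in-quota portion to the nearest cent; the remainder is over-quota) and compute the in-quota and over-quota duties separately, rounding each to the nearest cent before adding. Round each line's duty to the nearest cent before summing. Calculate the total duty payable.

Line 1 (K-195, Lorica, 2,984 kg, $567,706.00):
Base rate for K-195 is $1.79/kg.
Origin Lorica qualifies under the Bralia–Lorica agreement and K-195 is covered: preferential rate Free applies instead.
The additional-duty order on K-195 targets Junune, not Lorica; it does not apply.
Duty = $567,706.00 × 0% = $0.00.
Line 2 (D-647, Seresta, 1,094 liters, $195,738.48):
Base rate for D-647 is 1%.
D-647 has an FTA preferential rate, but origin Seresta is not Lorica; base rate stands.
Duty = $195,738.48 × 1% = $1,957.38.
Line 3 (S-900, Eriania, 6,360 m², $762,373.20):
Code S-900 is under a tariff-rate quota (threshold 4,804 m²). In-quota: 4,804 m² at 5.5%; over-quota: 1,556 m² at 25%.
Pro-rata value split: in-quota = $762,373.20 × 4,804/6,360 = $575,855.48; over-quota = $762,373.20 − $575,855.48 = $186,517.72.
In-quota duty = $575,855.48 × 5.5% = $31,672.05. Over-quota duty = $186,517.72 × 25% = $46,629.43.
Line duty = $31,672.05 + $46,629.43 = $78,301.48.
Total = $0.00 + $1,957.38 + $78,301.48 = $80,258.86.

$80,258.86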